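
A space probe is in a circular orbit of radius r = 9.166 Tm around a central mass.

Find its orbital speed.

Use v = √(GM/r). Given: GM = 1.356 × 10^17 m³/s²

Convert to SI: r = 9.166 Tm = 9.166e+12 m.
For a circular orbit, gravity supplies the centripetal force, so v = √(GM / r).
v = √(1.356e+17 / 9.166e+12) m/s ≈ 121.6 m/s = 121.6 m/s.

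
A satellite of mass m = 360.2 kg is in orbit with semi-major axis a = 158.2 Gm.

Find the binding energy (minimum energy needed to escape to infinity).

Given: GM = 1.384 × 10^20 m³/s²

Convert to SI: a = 158.2 Gm = 1.582e+11 m.
Total orbital energy is E = −GMm/(2a); binding energy is E_bind = −E = GMm/(2a).
E_bind = 1.384e+20 · 360.2 / (2 · 1.582e+11) J ≈ 1.576e+11 J = 157.6 GJ.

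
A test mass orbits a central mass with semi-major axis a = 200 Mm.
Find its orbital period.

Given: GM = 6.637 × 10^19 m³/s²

Convert to SI: a = 200 Mm = 2e+08 m.
Kepler's third law: T = 2π √(a³ / GM).
Substituting a = 2e+08 m and GM = 6.637e+19 m³/s²:
T = 2π √((2e+08)³ / 6.637e+19) s
T ≈ 2181 s = 36.36 minutes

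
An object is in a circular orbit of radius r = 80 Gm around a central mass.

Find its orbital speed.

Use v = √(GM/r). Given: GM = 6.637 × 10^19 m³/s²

Convert to SI: r = 80 Gm = 8e+10 m.
For a circular orbit, gravity supplies the centripetal force, so v = √(GM / r).
v = √(6.637e+19 / 8e+10) m/s ≈ 2.88e+04 m/s = 28.8 km/s.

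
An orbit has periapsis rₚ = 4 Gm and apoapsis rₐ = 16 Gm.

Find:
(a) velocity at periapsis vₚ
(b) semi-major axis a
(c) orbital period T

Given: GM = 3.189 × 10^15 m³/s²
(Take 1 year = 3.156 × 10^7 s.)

Convert to SI: rₚ = 4 Gm = 4e+09 m; rₐ = 16 Gm = 1.6e+10 m.
(a) With a = (rₚ + rₐ)/2 = 1e+10 m, vₚ = √(GM (2/rₚ − 1/a)) = √(3.189e+15 · (2/4e+09 − 1/1e+10)) m/s ≈ 1129 m/s
(b) a = (rₚ + rₐ)/2 = (4e+09 + 1.6e+10)/2 ≈ 1e+10 m
(c) With a = (rₚ + rₐ)/2 = 1e+10 m, T = 2π √(a³/GM) = 2π √((1e+10)³/3.189e+15) s ≈ 1.113e+08 s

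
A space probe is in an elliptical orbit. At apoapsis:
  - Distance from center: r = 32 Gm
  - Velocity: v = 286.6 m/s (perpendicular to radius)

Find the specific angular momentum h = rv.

Convert to SI: r = 32 Gm = 3.2e+10 m.
With v perpendicular to r, h = r · v.
h = 3.2e+10 · 286.6 m²/s ≈ 9.171e+12 m²/s.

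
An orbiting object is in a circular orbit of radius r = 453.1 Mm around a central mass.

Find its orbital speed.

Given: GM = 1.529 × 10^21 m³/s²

Convert to SI: r = 453.1 Mm = 4.531e+08 m.
For a circular orbit, gravity supplies the centripetal force, so v = √(GM / r).
v = √(1.529e+21 / 4.531e+08) m/s ≈ 1.837e+06 m/s = 1837 km/s.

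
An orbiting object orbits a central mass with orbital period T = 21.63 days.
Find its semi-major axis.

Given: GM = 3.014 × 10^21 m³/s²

Convert to SI: T = 21.63 days = 1.86883e+06 s.
Invert Kepler's third law: a = (GM · T² / (4π²))^(1/3).
Substituting T = 1.86883e+06 s and GM = 3.014e+21 m³/s²:
a = (3.014e+21 · (1.86883e+06)² / (4π²))^(1/3) m
a ≈ 6.436e+10 m = 6.436 × 10^10 m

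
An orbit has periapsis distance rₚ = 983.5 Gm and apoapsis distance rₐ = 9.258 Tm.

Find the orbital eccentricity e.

Convert to SI: rₚ = 983.5 Gm = 9.835e+11 m; rₐ = 9.258 Tm = 9.258e+12 m.
e = (rₐ − rₚ) / (rₐ + rₚ).
e = (9.258e+12 − 9.835e+11) / (9.258e+12 + 9.835e+11) = 8.2745e+12 / 1.02415e+13 ≈ 0.8079.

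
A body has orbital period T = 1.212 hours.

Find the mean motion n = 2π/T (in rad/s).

Convert to SI: T = 1.212 hours = 4363.2 s.
n = 2π / T.
n = 2π / 4363.2 s ≈ 0.00144 rad/s.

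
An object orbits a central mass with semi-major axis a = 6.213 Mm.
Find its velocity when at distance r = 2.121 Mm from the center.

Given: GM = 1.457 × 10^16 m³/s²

Convert to SI: a = 6.213 Mm = 6.213e+06 m; r = 2.121 Mm = 2.121e+06 m.
Vis-viva: v = √(GM · (2/r − 1/a)).
2/r − 1/a = 2/2.121e+06 − 1/6.213e+06 = 7.81999e-07 m⁻¹.
v = √(1.457e+16 · 7.81999e-07) m/s ≈ 1.067e+05 m/s = 106.7 km/s.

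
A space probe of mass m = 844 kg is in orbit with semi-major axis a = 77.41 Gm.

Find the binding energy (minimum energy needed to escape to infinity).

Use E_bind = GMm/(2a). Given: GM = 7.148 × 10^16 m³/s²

Convert to SI: a = 77.41 Gm = 7.741e+10 m.
Total orbital energy is E = −GMm/(2a); binding energy is E_bind = −E = GMm/(2a).
E_bind = 7.148e+16 · 844 / (2 · 7.741e+10) J ≈ 3.897e+08 J = 389.7 MJ.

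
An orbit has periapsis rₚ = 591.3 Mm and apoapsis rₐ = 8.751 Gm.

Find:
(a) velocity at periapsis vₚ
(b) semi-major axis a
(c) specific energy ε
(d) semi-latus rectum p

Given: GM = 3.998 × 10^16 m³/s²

Convert to SI: rₚ = 591.3 Mm = 5.913e+08 m; rₐ = 8.751 Gm = 8.751e+09 m.
(a) With a = (rₚ + rₐ)/2 = 4.67115e+09 m, vₚ = √(GM (2/rₚ − 1/a)) = √(3.998e+16 · (2/5.913e+08 − 1/4.67115e+09)) m/s ≈ 1.125e+04 m/s
(b) a = (rₚ + rₐ)/2 = (5.913e+08 + 8.751e+09)/2 ≈ 4.671e+09 m
(c) With a = (rₚ + rₐ)/2 = 4.67115e+09 m, ε = −GM/(2a) = −3.998e+16/(2 · 4.67115e+09) J/kg ≈ -4.279e+06 J/kg
(d) From a = (rₚ + rₐ)/2 = 4.67115e+09 m and e = (rₐ − rₚ)/(rₐ + rₚ) = 0.873414, p = a(1 − e²) = 4.67115e+09 · (1 − (0.873414)²) ≈ 1.108e+09 m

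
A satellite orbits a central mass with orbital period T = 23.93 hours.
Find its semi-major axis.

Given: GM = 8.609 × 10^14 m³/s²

Convert to SI: T = 23.93 hours = 86148 s.
Invert Kepler's third law: a = (GM · T² / (4π²))^(1/3).
Substituting T = 86148 s and GM = 8.609e+14 m³/s²:
a = (8.609e+14 · (86148)² / (4π²))^(1/3) m
a ≈ 5.45e+07 m = 54.5 Mm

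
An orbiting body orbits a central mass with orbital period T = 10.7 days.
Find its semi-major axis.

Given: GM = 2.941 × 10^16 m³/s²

Convert to SI: T = 10.7 days = 924480 s.
Invert Kepler's third law: a = (GM · T² / (4π²))^(1/3).
Substituting T = 924480 s and GM = 2.941e+16 m³/s²:
a = (2.941e+16 · (924480)² / (4π²))^(1/3) m
a ≈ 8.603e+08 m = 860.3 Mm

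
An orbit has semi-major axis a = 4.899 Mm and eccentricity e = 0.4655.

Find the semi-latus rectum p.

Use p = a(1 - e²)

Convert to SI: a = 4.899 Mm = 4.899e+06 m.
p = a (1 − e²).
p = 4.899e+06 · (1 − (0.4655)²) = 4.899e+06 · 0.78331 ≈ 3.837e+06 m = 3.837 Mm.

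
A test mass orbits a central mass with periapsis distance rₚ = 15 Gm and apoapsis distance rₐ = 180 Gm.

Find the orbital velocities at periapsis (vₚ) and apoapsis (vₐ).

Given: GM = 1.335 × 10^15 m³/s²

Convert to SI: rₚ = 15 Gm = 1.5e+10 m; rₐ = 180 Gm = 1.8e+11 m.
Use the vis-viva equation v² = GM(2/r − 1/a) with a = (rₚ + rₐ)/2 = (1.5e+10 + 1.8e+11)/2 = 9.75e+10 m.
vₚ = √(GM · (2/rₚ − 1/a)) = √(1.335e+15 · (2/1.5e+10 − 1/9.75e+10)) m/s ≈ 405.3 m/s = 405.3 m/s.
vₐ = √(GM · (2/rₐ − 1/a)) = √(1.335e+15 · (2/1.8e+11 − 1/9.75e+10)) m/s ≈ 33.78 m/s = 33.78 m/s.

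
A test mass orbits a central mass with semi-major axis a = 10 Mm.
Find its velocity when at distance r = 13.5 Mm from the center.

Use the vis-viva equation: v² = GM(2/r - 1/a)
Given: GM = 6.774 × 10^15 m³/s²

Convert to SI: a = 10 Mm = 1e+07 m; r = 13.5 Mm = 1.35e+07 m.
Vis-viva: v = √(GM · (2/r − 1/a)).
2/r − 1/a = 2/1.35e+07 − 1/1e+07 = 4.81481e-08 m⁻¹.
v = √(6.774e+15 · 4.81481e-08) m/s ≈ 1.806e+04 m/s = 18.06 km/s.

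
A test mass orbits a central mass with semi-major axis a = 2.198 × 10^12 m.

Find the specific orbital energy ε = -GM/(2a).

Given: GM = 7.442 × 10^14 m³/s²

ε = −GM / (2a).
ε = −7.442e+14 / (2 · 2.198e+12) J/kg ≈ -169.3 J/kg = -169.3 J/kg.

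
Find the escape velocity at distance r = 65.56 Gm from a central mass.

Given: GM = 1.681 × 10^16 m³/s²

Convert to SI: r = 65.56 Gm = 6.556e+10 m.
Escape velocity comes from setting total energy to zero: ½v² − GM/r = 0 ⇒ v_esc = √(2GM / r).
v_esc = √(2 · 1.681e+16 / 6.556e+10) m/s ≈ 716.1 m/s = 716.1 m/s.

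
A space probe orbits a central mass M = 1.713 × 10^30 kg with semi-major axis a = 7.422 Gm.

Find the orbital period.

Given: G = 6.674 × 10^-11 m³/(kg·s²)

Convert to SI: a = 7.422 Gm = 7.422e+09 m.
GM = G · M = 6.674e-11 · 1.713e+30 = 1.14326e+20 m³/s².
Kepler's third law: T = 2π √(a³ / GM).
Substituting a = 7.422e+09 m and GM = 1.14326e+20 m³/s²:
T = 2π √((7.422e+09)³ / 1.14326e+20) s
T ≈ 3.757e+05 s = 4.349 days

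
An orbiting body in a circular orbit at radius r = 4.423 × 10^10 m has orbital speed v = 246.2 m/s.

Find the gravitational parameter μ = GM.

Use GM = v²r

For a circular orbit v² = GM/r, so GM = v² · r.
GM = (246.2)² · 4.423e+10 m³/s² ≈ 2.681e+15 m³/s² = 2.681 × 10^15 m³/s².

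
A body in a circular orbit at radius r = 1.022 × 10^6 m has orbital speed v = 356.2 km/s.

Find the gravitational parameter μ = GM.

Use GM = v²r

Convert to SI: v = 356.2 km/s = 356200 m/s.
For a circular orbit v² = GM/r, so GM = v² · r.
GM = (356200)² · 1.022e+06 m³/s² ≈ 1.297e+17 m³/s² = 1.297 × 10^17 m³/s².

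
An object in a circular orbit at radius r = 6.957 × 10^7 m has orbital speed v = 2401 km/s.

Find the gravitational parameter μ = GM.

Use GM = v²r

Convert to SI: v = 2401 km/s = 2.401e+06 m/s.
For a circular orbit v² = GM/r, so GM = v² · r.
GM = (2.401e+06)² · 6.957e+07 m³/s² ≈ 4.011e+20 m³/s² = 4.011 × 10^20 m³/s².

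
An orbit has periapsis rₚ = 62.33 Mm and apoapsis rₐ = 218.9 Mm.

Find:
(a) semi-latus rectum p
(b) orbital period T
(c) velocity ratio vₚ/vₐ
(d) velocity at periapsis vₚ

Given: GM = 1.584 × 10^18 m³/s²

Convert to SI: rₚ = 62.33 Mm = 6.233e+07 m; rₐ = 218.9 Mm = 2.189e+08 m.
(a) From a = (rₚ + rₐ)/2 = 1.40615e+08 m and e = (rₐ − rₚ)/(rₐ + rₚ) = 0.556733, p = a(1 − e²) = 1.40615e+08 · (1 − (0.556733)²) ≈ 9.703e+07 m
(b) With a = (rₚ + rₐ)/2 = 1.40615e+08 m, T = 2π √(a³/GM) = 2π √((1.40615e+08)³/1.584e+18) s ≈ 8324 s
(c) Conservation of angular momentum (rₚvₚ = rₐvₐ) gives vₚ/vₐ = rₐ/rₚ = 2.189e+08/6.233e+07 ≈ 3.512
(d) With a = (rₚ + rₐ)/2 = 1.40615e+08 m, vₚ = √(GM (2/rₚ − 1/a)) = √(1.584e+18 · (2/6.233e+07 − 1/1.40615e+08)) m/s ≈ 1.989e+05 m/s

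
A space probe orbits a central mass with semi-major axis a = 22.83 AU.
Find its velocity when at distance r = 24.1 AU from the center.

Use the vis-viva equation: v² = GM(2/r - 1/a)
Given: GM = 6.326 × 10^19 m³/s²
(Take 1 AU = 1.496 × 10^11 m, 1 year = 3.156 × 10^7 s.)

Convert to SI: a = 22.83 AU = 3.41537e+12 m; r = 24.1 AU = 3.60536e+12 m.
Vis-viva: v = √(GM · (2/r − 1/a)).
2/r − 1/a = 2/3.60536e+12 − 1/3.41537e+12 = 2.61935e-13 m⁻¹.
v = √(6.326e+19 · 2.61935e-13) m/s ≈ 4071 m/s = 0.8588 AU/year.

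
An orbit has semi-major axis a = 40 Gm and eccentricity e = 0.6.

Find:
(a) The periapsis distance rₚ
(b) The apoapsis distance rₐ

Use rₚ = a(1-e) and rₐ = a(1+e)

Convert to SI: a = 40 Gm = 4e+10 m.
(a) rₚ = a(1 − e) = 4e+10 · (1 − 0.6) = 4e+10 · 0.4 ≈ 1.6e+10 m = 16 Gm.
(b) rₐ = a(1 + e) = 4e+10 · (1 + 0.6) = 4e+10 · 1.6 ≈ 6.4e+10 m = 64 Gm.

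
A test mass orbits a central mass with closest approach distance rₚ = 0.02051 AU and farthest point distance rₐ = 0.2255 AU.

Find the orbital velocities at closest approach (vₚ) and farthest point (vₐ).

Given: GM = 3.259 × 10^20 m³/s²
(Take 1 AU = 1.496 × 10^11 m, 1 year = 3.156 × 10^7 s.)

Convert to SI: rₚ = 0.02051 AU = 3.0683e+09 m; rₐ = 0.2255 AU = 3.37348e+10 m.
Use the vis-viva equation v² = GM(2/r − 1/a) with a = (rₚ + rₐ)/2 = (3.0683e+09 + 3.37348e+10)/2 = 1.84015e+10 m.
vₚ = √(GM · (2/rₚ − 1/a)) = √(3.259e+20 · (2/3.0683e+09 − 1/1.84015e+10)) m/s ≈ 4.413e+05 m/s = 93.09 AU/year.
vₐ = √(GM · (2/rₐ − 1/a)) = √(3.259e+20 · (2/3.37348e+10 − 1/1.84015e+10)) m/s ≈ 4.014e+04 m/s = 8.467 AU/year.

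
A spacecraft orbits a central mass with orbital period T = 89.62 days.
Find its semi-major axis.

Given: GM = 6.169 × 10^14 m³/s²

Convert to SI: T = 89.62 days = 7.74317e+06 s.
Invert Kepler's third law: a = (GM · T² / (4π²))^(1/3).
Substituting T = 7.74317e+06 s and GM = 6.169e+14 m³/s²:
a = (6.169e+14 · (7.74317e+06)² / (4π²))^(1/3) m
a ≈ 9.785e+08 m = 978.5 Mm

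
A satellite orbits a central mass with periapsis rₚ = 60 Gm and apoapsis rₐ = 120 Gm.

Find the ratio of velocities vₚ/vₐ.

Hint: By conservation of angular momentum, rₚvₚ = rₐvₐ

Convert to SI: rₚ = 60 Gm = 6e+10 m; rₐ = 120 Gm = 1.2e+11 m.
Conservation of angular momentum gives rₚvₚ = rₐvₐ, so vₚ/vₐ = rₐ/rₚ.
vₚ/vₐ = 1.2e+11 / 6e+10 ≈ 2.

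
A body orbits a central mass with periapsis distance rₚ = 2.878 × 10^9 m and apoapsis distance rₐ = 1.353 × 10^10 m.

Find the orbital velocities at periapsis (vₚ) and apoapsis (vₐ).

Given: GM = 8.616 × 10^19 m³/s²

Use the vis-viva equation v² = GM(2/r − 1/a) with a = (rₚ + rₐ)/2 = (2.878e+09 + 1.353e+10)/2 = 8.204e+09 m.
vₚ = √(GM · (2/rₚ − 1/a)) = √(8.616e+19 · (2/2.878e+09 − 1/8.204e+09)) m/s ≈ 2.222e+05 m/s = 222.2 km/s.
vₐ = √(GM · (2/rₐ − 1/a)) = √(8.616e+19 · (2/1.353e+10 − 1/8.204e+09)) m/s ≈ 4.726e+04 m/s = 47.26 km/s.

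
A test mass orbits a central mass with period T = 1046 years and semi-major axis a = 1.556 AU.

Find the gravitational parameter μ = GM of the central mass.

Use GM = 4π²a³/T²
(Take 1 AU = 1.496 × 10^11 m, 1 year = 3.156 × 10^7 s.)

Convert to SI: T = 1046 years = 3.30118e+10 s; a = 1.556 AU = 2.32778e+11 m.
GM = 4π² · a³ / T².
GM = 4π² · (2.32778e+11)³ / (3.30118e+10)² m³/s² ≈ 4.569e+14 m³/s² = 4.569 × 10^14 m³/s².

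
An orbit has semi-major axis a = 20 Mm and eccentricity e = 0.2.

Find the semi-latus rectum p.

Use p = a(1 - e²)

Convert to SI: a = 20 Mm = 2e+07 m.
p = a (1 − e²).
p = 2e+07 · (1 − (0.2)²) = 2e+07 · 0.96 ≈ 1.92e+07 m = 19.2 Mm.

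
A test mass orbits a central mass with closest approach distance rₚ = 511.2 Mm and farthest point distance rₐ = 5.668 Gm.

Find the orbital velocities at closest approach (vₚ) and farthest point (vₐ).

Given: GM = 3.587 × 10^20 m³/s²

Convert to SI: rₚ = 511.2 Mm = 5.112e+08 m; rₐ = 5.668 Gm = 5.668e+09 m.
Use the vis-viva equation v² = GM(2/r − 1/a) with a = (rₚ + rₐ)/2 = (5.112e+08 + 5.668e+09)/2 = 3.0896e+09 m.
vₚ = √(GM · (2/rₚ − 1/a)) = √(3.587e+20 · (2/5.112e+08 − 1/3.0896e+09)) m/s ≈ 1.135e+06 m/s = 1135 km/s.
vₐ = √(GM · (2/rₐ − 1/a)) = √(3.587e+20 · (2/5.668e+09 − 1/3.0896e+09)) m/s ≈ 1.023e+05 m/s = 102.3 km/s.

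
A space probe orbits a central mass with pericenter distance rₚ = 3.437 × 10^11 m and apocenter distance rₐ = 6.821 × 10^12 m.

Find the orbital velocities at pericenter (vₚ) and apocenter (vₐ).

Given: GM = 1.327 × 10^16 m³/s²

Use the vis-viva equation v² = GM(2/r − 1/a) with a = (rₚ + rₐ)/2 = (3.437e+11 + 6.821e+12)/2 = 3.58235e+12 m.
vₚ = √(GM · (2/rₚ − 1/a)) = √(1.327e+16 · (2/3.437e+11 − 1/3.58235e+12)) m/s ≈ 271.1 m/s = 271.1 m/s.
vₐ = √(GM · (2/rₐ − 1/a)) = √(1.327e+16 · (2/6.821e+12 − 1/3.58235e+12)) m/s ≈ 13.66 m/s = 13.66 m/s.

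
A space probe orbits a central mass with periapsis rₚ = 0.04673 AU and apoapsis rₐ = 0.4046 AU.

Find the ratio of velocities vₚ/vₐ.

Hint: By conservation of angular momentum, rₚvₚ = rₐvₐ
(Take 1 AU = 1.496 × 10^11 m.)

Convert to SI: rₚ = 0.04673 AU = 6.99081e+09 m; rₐ = 0.4046 AU = 6.05282e+10 m.
Conservation of angular momentum gives rₚvₚ = rₐvₐ, so vₚ/vₐ = rₐ/rₚ.
vₚ/vₐ = 6.05282e+10 / 6.99081e+09 ≈ 8.658.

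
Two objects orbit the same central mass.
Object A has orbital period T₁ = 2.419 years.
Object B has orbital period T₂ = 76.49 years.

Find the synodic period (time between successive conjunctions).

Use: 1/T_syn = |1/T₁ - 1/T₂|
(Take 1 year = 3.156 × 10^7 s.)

Convert to SI: T₁ = 2.419 years = 7.63436e+07 s; T₂ = 76.49 years = 2.41402e+09 s.
T_syn = |T₁ · T₂ / (T₁ − T₂)|.
T_syn = |7.63436e+07 · 2.41402e+09 / (7.63436e+07 − 2.41402e+09)| s ≈ 7.884e+07 s = 2.498 years.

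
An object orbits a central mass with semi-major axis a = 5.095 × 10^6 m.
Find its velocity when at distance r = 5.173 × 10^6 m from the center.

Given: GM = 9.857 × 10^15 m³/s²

Vis-viva: v = √(GM · (2/r − 1/a)).
2/r − 1/a = 2/5.173e+06 − 1/5.095e+06 = 1.90352e-07 m⁻¹.
v = √(9.857e+15 · 1.90352e-07) m/s ≈ 4.332e+04 m/s = 43.32 km/s.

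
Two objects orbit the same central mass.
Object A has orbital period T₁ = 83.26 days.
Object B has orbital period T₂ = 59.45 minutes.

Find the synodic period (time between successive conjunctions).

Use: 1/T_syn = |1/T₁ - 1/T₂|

Convert to SI: T₁ = 83.26 days = 7.19366e+06 s; T₂ = 59.45 minutes = 3567 s.
T_syn = |T₁ · T₂ / (T₁ − T₂)|.
T_syn = |7.19366e+06 · 3567 / (7.19366e+06 − 3567)| s ≈ 3569 s = 59.48 minutes.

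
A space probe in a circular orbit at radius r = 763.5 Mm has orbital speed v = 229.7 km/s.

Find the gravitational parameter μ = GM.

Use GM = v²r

Convert to SI: r = 763.5 Mm = 7.635e+08 m; v = 229.7 km/s = 229700 m/s.
For a circular orbit v² = GM/r, so GM = v² · r.
GM = (229700)² · 7.635e+08 m³/s² ≈ 4.028e+19 m³/s² = 4.028 × 10^19 m³/s².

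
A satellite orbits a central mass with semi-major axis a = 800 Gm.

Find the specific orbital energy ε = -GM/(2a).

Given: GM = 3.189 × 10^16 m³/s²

Convert to SI: a = 800 Gm = 8e+11 m.
ε = −GM / (2a).
ε = −3.189e+16 / (2 · 8e+11) J/kg ≈ -1.993e+04 J/kg = -19.93 kJ/kg.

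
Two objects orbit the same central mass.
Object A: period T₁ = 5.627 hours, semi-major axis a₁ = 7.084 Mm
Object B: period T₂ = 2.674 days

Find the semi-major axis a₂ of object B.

Convert to SI: T₁ = 5.627 hours = 20257.2 s; a₁ = 7.084 Mm = 7.084e+06 m; T₂ = 2.674 days = 231034 s.
Kepler's third law: (T₁/T₂)² = (a₁/a₂)³ ⇒ a₂ = a₁ · (T₂/T₁)^(2/3).
T₂/T₁ = 231034 / 20257.2 = 11.405.
a₂ = 7.084e+06 · (11.405)^(2/3) m ≈ 3.589e+07 m = 35.89 Mm.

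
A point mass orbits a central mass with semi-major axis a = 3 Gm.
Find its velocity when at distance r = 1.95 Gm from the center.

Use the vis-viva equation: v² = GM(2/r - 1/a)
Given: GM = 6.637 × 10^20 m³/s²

Convert to SI: a = 3 Gm = 3e+09 m; r = 1.95 Gm = 1.95e+09 m.
Vis-viva: v = √(GM · (2/r − 1/a)).
2/r − 1/a = 2/1.95e+09 − 1/3e+09 = 6.92308e-10 m⁻¹.
v = √(6.637e+20 · 6.92308e-10) m/s ≈ 6.779e+05 m/s = 677.9 km/s.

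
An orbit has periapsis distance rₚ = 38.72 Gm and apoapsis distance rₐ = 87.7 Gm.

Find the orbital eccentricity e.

Convert to SI: rₚ = 38.72 Gm = 3.872e+10 m; rₐ = 87.7 Gm = 8.77e+10 m.
e = (rₐ − rₚ) / (rₐ + rₚ).
e = (8.77e+10 − 3.872e+10) / (8.77e+10 + 3.872e+10) = 4.898e+10 / 1.2642e+11 ≈ 0.3874.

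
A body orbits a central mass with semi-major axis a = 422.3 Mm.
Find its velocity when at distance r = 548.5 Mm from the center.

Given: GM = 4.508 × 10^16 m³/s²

Convert to SI: a = 422.3 Mm = 4.223e+08 m; r = 548.5 Mm = 5.485e+08 m.
Vis-viva: v = √(GM · (2/r − 1/a)).
2/r − 1/a = 2/5.485e+08 − 1/4.223e+08 = 1.27832e-09 m⁻¹.
v = √(4.508e+16 · 1.27832e-09) m/s ≈ 7591 m/s = 7.591 km/s.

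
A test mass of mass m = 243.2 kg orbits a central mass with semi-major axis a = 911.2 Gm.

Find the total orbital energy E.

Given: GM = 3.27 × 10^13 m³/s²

Convert to SI: a = 911.2 Gm = 9.112e+11 m.
E = −GMm / (2a).
E = −3.27e+13 · 243.2 / (2 · 9.112e+11) J ≈ -4364 J = -4.364 kJ.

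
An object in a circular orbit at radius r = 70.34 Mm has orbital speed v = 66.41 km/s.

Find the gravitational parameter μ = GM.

Convert to SI: r = 70.34 Mm = 7.034e+07 m; v = 66.41 km/s = 66410 m/s.
For a circular orbit v² = GM/r, so GM = v² · r.
GM = (66410)² · 7.034e+07 m³/s² ≈ 3.102e+17 m³/s² = 3.102 × 10^17 m³/s².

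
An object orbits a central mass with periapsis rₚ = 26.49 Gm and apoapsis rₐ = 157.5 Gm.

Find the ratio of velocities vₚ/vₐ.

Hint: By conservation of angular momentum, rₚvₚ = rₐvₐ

Convert to SI: rₚ = 26.49 Gm = 2.649e+10 m; rₐ = 157.5 Gm = 1.575e+11 m.
Conservation of angular momentum gives rₚvₚ = rₐvₐ, so vₚ/vₐ = rₐ/rₚ.
vₚ/vₐ = 1.575e+11 / 2.649e+10 ≈ 5.946.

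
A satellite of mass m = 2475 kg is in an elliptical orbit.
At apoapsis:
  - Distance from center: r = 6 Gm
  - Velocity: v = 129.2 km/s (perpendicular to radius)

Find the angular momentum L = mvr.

Convert to SI: r = 6 Gm = 6e+09 m; v = 129.2 km/s = 129200 m/s.
Since v is perpendicular to r, L = m · v · r.
L = 2475 · 129200 · 6e+09 kg·m²/s ≈ 1.919e+18 kg·m²/s.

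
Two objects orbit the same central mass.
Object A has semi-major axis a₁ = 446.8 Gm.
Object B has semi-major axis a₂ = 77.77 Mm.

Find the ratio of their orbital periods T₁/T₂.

Convert to SI: a₁ = 446.8 Gm = 4.468e+11 m; a₂ = 77.77 Mm = 7.777e+07 m.
From Kepler's third law, (T₁/T₂)² = (a₁/a₂)³, so T₁/T₂ = (a₁/a₂)^(3/2).
a₁/a₂ = 4.468e+11 / 7.777e+07 = 5745.15.
T₁/T₂ = (5745.15)^(3/2) ≈ 4.355e+05.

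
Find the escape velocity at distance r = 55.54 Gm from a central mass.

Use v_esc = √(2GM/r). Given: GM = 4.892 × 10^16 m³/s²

Convert to SI: r = 55.54 Gm = 5.554e+10 m.
Escape velocity comes from setting total energy to zero: ½v² − GM/r = 0 ⇒ v_esc = √(2GM / r).
v_esc = √(2 · 4.892e+16 / 5.554e+10) m/s ≈ 1327 m/s = 1.327 km/s.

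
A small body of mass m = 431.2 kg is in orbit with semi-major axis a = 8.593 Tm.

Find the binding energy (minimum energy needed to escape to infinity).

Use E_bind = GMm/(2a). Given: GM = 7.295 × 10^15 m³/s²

Convert to SI: a = 8.593 Tm = 8.593e+12 m.
Total orbital energy is E = −GMm/(2a); binding energy is E_bind = −E = GMm/(2a).
E_bind = 7.295e+15 · 431.2 / (2 · 8.593e+12) J ≈ 1.83e+05 J = 183 kJ.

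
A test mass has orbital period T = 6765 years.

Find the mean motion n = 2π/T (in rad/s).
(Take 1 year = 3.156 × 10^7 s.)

Convert to SI: T = 6765 years = 2.13503e+11 s.
n = 2π / T.
n = 2π / 2.13503e+11 s ≈ 2.943e-11 rad/s.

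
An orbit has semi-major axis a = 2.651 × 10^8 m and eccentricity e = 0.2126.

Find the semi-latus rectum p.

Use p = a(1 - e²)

p = a (1 − e²).
p = 2.651e+08 · (1 − (0.2126)²) = 2.651e+08 · 0.954801 ≈ 2.531e+08 m = 2.531 × 10^8 m.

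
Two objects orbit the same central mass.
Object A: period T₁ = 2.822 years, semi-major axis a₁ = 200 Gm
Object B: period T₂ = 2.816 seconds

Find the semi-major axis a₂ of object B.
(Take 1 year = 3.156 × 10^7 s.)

Convert to SI: T₁ = 2.822 years = 8.90623e+07 s; a₁ = 200 Gm = 2e+11 m.
Kepler's third law: (T₁/T₂)² = (a₁/a₂)³ ⇒ a₂ = a₁ · (T₂/T₁)^(2/3).
T₂/T₁ = 2.816 / 8.90623e+07 = 3.16183e-08.
a₂ = 2e+11 · (3.16183e-08)^(2/3) m ≈ 2e+06 m = 2 Mm.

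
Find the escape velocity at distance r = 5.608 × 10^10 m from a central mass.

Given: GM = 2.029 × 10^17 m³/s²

Escape velocity comes from setting total energy to zero: ½v² − GM/r = 0 ⇒ v_esc = √(2GM / r).
v_esc = √(2 · 2.029e+17 / 5.608e+10) m/s ≈ 2690 m/s = 2.69 km/s.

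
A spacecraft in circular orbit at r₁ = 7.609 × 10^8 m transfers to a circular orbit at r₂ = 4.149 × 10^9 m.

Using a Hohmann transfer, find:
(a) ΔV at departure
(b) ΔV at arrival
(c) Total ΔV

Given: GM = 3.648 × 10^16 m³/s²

Transfer semi-major axis: a_t = (r₁ + r₂)/2 = (7.609e+08 + 4.149e+09)/2 = 2.45495e+09 m.
Circular speeds: v₁ = √(GM/r₁) = 6924.1 m/s, v₂ = √(GM/r₂) = 2965.21 m/s.
Transfer speeds (vis-viva v² = GM(2/r − 1/a_t)): v₁ᵗ = 9001.48 m/s, v₂ᵗ = 1650.81 m/s.
(a) ΔV₁ = |v₁ᵗ − v₁| ≈ 2077 m/s = 2.077 km/s.
(b) ΔV₂ = |v₂ − v₂ᵗ| ≈ 1314 m/s = 1.314 km/s.
(c) ΔV_total = ΔV₁ + ΔV₂ ≈ 3392 m/s = 3.392 km/s.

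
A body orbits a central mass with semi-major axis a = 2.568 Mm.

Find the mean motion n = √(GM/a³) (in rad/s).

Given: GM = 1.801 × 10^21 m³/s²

Convert to SI: a = 2.568 Mm = 2.568e+06 m.
n = √(GM / a³).
n = √(1.801e+21 / (2.568e+06)³) rad/s ≈ 10.31 rad/s.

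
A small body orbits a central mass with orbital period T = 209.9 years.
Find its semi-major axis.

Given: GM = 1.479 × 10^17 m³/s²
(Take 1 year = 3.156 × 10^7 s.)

Convert to SI: T = 209.9 years = 6.62444e+09 s.
Invert Kepler's third law: a = (GM · T² / (4π²))^(1/3).
Substituting T = 6.62444e+09 s and GM = 1.479e+17 m³/s²:
a = (1.479e+17 · (6.62444e+09)² / (4π²))^(1/3) m
a ≈ 5.478e+11 m = 547.8 Gm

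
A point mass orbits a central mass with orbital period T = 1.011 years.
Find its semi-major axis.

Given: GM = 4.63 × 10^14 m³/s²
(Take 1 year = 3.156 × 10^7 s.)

Convert to SI: T = 1.011 years = 3.19072e+07 s.
Invert Kepler's third law: a = (GM · T² / (4π²))^(1/3).
Substituting T = 3.19072e+07 s and GM = 4.63e+14 m³/s²:
a = (4.63e+14 · (3.19072e+07)² / (4π²))^(1/3) m
a ≈ 2.286e+09 m = 2.286 Gm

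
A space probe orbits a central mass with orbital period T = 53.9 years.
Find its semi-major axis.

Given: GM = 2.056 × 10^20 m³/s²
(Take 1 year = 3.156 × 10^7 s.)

Convert to SI: T = 53.9 years = 1.70108e+09 s.
Invert Kepler's third law: a = (GM · T² / (4π²))^(1/3).
Substituting T = 1.70108e+09 s and GM = 2.056e+20 m³/s²:
a = (2.056e+20 · (1.70108e+09)² / (4π²))^(1/3) m
a ≈ 2.47e+12 m = 2.47 Tm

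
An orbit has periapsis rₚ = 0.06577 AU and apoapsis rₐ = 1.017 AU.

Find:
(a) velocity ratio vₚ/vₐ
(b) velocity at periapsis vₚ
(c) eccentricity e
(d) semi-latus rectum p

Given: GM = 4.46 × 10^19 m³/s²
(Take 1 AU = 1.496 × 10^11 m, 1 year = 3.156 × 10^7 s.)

Convert to SI: rₚ = 0.06577 AU = 9.83919e+09 m; rₐ = 1.017 AU = 1.52143e+11 m.
(a) Conservation of angular momentum (rₚvₚ = rₐvₐ) gives vₚ/vₐ = rₐ/rₚ = 1.52143e+11/9.83919e+09 ≈ 15.46
(b) With a = (rₚ + rₐ)/2 = 8.09912e+10 m, vₚ = √(GM (2/rₚ − 1/a)) = √(4.46e+19 · (2/9.83919e+09 − 1/8.09912e+10)) m/s ≈ 9.228e+04 m/s
(c) e = (rₐ − rₚ)/(rₐ + rₚ) = (1.52143e+11 − 9.83919e+09)/(1.52143e+11 + 9.83919e+09) ≈ 0.8785
(d) From a = (rₚ + rₐ)/2 = 8.09912e+10 m and e = (rₐ − rₚ)/(rₐ + rₚ) = 0.878515, p = a(1 − e²) = 8.09912e+10 · (1 − (0.878515)²) ≈ 1.848e+10 m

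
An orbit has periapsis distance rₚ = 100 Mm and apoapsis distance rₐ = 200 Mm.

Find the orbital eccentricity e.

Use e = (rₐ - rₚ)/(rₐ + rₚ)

Convert to SI: rₚ = 100 Mm = 1e+08 m; rₐ = 200 Mm = 2e+08 m.
e = (rₐ − rₚ) / (rₐ + rₚ).
e = (2e+08 − 1e+08) / (2e+08 + 1e+08) = 1e+08 / 3e+08 ≈ 0.3333.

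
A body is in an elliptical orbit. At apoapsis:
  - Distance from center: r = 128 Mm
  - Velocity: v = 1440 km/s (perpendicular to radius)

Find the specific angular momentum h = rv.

Convert to SI: r = 128 Mm = 1.28e+08 m; v = 1440 km/s = 1.44e+06 m/s.
With v perpendicular to r, h = r · v.
h = 1.28e+08 · 1.44e+06 m²/s ≈ 1.843e+14 m²/s.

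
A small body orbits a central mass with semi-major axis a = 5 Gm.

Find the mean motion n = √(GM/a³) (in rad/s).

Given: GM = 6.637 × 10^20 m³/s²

Convert to SI: a = 5 Gm = 5e+09 m.
n = √(GM / a³).
n = √(6.637e+20 / (5e+09)³) rad/s ≈ 7.287e-05 rad/s.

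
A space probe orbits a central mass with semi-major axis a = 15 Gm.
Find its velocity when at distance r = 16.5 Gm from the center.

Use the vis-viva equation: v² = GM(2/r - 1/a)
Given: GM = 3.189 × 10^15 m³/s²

Convert to SI: a = 15 Gm = 1.5e+10 m; r = 16.5 Gm = 1.65e+10 m.
Vis-viva: v = √(GM · (2/r − 1/a)).
2/r − 1/a = 2/1.65e+10 − 1/1.5e+10 = 5.45455e-11 m⁻¹.
v = √(3.189e+15 · 5.45455e-11) m/s ≈ 417.1 m/s = 417.1 m/s.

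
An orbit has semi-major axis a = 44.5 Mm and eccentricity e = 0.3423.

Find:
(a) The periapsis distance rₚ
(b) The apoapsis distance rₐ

Convert to SI: a = 44.5 Mm = 4.45e+07 m.
(a) rₚ = a(1 − e) = 4.45e+07 · (1 − 0.3423) = 4.45e+07 · 0.6577 ≈ 2.927e+07 m = 29.27 Mm.
(b) rₐ = a(1 + e) = 4.45e+07 · (1 + 0.3423) = 4.45e+07 · 1.3423 ≈ 5.973e+07 m = 59.73 Mm.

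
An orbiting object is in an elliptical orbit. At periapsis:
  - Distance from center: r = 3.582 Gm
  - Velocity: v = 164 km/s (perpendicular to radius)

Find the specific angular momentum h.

Convert to SI: r = 3.582 Gm = 3.582e+09 m; v = 164 km/s = 164000 m/s.
With v perpendicular to r, h = r · v.
h = 3.582e+09 · 164000 m²/s ≈ 5.874e+14 m²/s.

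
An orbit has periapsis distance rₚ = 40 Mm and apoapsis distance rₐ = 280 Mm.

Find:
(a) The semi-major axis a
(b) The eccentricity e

Convert to SI: rₚ = 40 Mm = 4e+07 m; rₐ = 280 Mm = 2.8e+08 m.
(a) a = (rₚ + rₐ) / 2 = (4e+07 + 2.8e+08) / 2 ≈ 1.6e+08 m = 160 Mm.
(b) e = (rₐ − rₚ) / (rₐ + rₚ) = (2.8e+08 − 4e+07) / (2.8e+08 + 4e+07) ≈ 0.75.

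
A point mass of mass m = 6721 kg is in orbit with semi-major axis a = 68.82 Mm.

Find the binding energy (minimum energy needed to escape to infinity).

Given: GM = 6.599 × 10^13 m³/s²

Convert to SI: a = 68.82 Mm = 6.882e+07 m.
Total orbital energy is E = −GMm/(2a); binding energy is E_bind = −E = GMm/(2a).
E_bind = 6.599e+13 · 6721 / (2 · 6.882e+07) J ≈ 3.222e+09 J = 3.222 GJ.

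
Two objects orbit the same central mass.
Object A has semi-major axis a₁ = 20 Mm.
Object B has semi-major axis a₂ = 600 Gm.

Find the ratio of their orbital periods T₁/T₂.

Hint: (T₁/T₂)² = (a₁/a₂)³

Convert to SI: a₁ = 20 Mm = 2e+07 m; a₂ = 600 Gm = 6e+11 m.
From Kepler's third law, (T₁/T₂)² = (a₁/a₂)³, so T₁/T₂ = (a₁/a₂)^(3/2).
a₁/a₂ = 2e+07 / 6e+11 = 3.33333e-05.
T₁/T₂ = (3.33333e-05)^(3/2) ≈ 1.925e-07.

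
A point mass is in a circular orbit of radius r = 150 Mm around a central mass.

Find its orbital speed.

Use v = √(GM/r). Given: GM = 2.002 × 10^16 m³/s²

Convert to SI: r = 150 Mm = 1.5e+08 m.
For a circular orbit, gravity supplies the centripetal force, so v = √(GM / r).
v = √(2.002e+16 / 1.5e+08) m/s ≈ 1.155e+04 m/s = 11.55 km/s.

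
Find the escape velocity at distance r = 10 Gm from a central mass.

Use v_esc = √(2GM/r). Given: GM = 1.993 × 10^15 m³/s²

Convert to SI: r = 10 Gm = 1e+10 m.
Escape velocity comes from setting total energy to zero: ½v² − GM/r = 0 ⇒ v_esc = √(2GM / r).
v_esc = √(2 · 1.993e+15 / 1e+10) m/s ≈ 631.3 m/s = 631.3 m/s.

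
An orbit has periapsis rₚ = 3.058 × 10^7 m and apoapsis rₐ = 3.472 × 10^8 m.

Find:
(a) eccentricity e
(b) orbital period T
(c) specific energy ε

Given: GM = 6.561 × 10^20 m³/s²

(a) e = (rₐ − rₚ)/(rₐ + rₚ) = (3.472e+08 − 3.058e+07)/(3.472e+08 + 3.058e+07) ≈ 0.8381
(b) With a = (rₚ + rₐ)/2 = 1.8889e+08 m, T = 2π √(a³/GM) = 2π √((1.8889e+08)³/6.561e+20) s ≈ 636.8 s
(c) With a = (rₚ + rₐ)/2 = 1.8889e+08 m, ε = −GM/(2a) = −6.561e+20/(2 · 1.8889e+08) J/kg ≈ -1.737e+12 J/kg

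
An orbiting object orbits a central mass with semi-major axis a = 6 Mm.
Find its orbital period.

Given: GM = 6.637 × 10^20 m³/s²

Convert to SI: a = 6 Mm = 6e+06 m.
Kepler's third law: T = 2π √(a³ / GM).
Substituting a = 6e+06 m and GM = 6.637e+20 m³/s²:
T = 2π √((6e+06)³ / 6.637e+20) s
T ≈ 3.584 s = 3.584 seconds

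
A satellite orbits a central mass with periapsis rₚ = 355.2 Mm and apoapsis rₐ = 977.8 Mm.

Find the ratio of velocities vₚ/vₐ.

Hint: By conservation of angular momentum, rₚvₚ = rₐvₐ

Convert to SI: rₚ = 355.2 Mm = 3.552e+08 m; rₐ = 977.8 Mm = 9.778e+08 m.
Conservation of angular momentum gives rₚvₚ = rₐvₐ, so vₚ/vₐ = rₐ/rₚ.
vₚ/vₐ = 9.778e+08 / 3.552e+08 ≈ 2.753.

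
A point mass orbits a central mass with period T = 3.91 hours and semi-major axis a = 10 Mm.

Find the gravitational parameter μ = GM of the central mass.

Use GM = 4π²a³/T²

Convert to SI: T = 3.91 hours = 14076 s; a = 10 Mm = 1e+07 m.
GM = 4π² · a³ / T².
GM = 4π² · (1e+07)³ / (14076)² m³/s² ≈ 1.993e+14 m³/s² = 1.993 × 10^14 m³/s².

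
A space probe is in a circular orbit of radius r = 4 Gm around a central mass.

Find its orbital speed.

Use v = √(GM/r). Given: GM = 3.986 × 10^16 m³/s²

Convert to SI: r = 4 Gm = 4e+09 m.
For a circular orbit, gravity supplies the centripetal force, so v = √(GM / r).
v = √(3.986e+16 / 4e+09) m/s ≈ 3157 m/s = 3.157 km/s.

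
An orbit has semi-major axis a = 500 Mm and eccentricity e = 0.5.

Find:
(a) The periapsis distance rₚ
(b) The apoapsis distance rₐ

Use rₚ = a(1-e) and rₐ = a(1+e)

Convert to SI: a = 500 Mm = 5e+08 m.
(a) rₚ = a(1 − e) = 5e+08 · (1 − 0.5) = 5e+08 · 0.5 ≈ 2.5e+08 m = 250 Mm.
(b) rₐ = a(1 + e) = 5e+08 · (1 + 0.5) = 5e+08 · 1.5 ≈ 7.5e+08 m = 750 Mm.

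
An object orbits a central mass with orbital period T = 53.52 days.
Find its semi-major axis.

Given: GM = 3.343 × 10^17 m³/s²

Convert to SI: T = 53.52 days = 4.62413e+06 s.
Invert Kepler's third law: a = (GM · T² / (4π²))^(1/3).
Substituting T = 4.62413e+06 s and GM = 3.343e+17 m³/s²:
a = (3.343e+17 · (4.62413e+06)² / (4π²))^(1/3) m
a ≈ 5.657e+09 m = 5.657 × 10^9 m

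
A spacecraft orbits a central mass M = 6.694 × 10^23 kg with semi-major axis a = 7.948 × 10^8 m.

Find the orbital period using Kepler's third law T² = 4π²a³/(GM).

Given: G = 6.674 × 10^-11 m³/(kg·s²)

GM = G · M = 6.674e-11 · 6.694e+23 = 4.46758e+13 m³/s².
Kepler's third law: T = 2π √(a³ / GM).
Substituting a = 7.948e+08 m and GM = 4.46758e+13 m³/s²:
T = 2π √((7.948e+08)³ / 4.46758e+13) s
T ≈ 2.106e+07 s = 243.8 days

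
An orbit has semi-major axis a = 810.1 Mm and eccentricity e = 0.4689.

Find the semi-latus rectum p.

Convert to SI: a = 810.1 Mm = 8.101e+08 m.
p = a (1 − e²).
p = 8.101e+08 · (1 − (0.4689)²) = 8.101e+08 · 0.780133 ≈ 6.32e+08 m = 632 Mm.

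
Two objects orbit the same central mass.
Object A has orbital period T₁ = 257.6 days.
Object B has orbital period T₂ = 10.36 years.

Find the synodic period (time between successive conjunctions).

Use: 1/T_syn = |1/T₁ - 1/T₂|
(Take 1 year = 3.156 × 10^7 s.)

Convert to SI: T₁ = 257.6 days = 2.22566e+07 s; T₂ = 10.36 years = 3.26962e+08 s.
T_syn = |T₁ · T₂ / (T₁ − T₂)|.
T_syn = |2.22566e+07 · 3.26962e+08 / (2.22566e+07 − 3.26962e+08)| s ≈ 2.388e+07 s = 276.4 days.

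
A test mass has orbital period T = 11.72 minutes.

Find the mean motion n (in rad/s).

Convert to SI: T = 11.72 minutes = 703.2 s.
n = 2π / T.
n = 2π / 703.2 s ≈ 0.008935 rad/s.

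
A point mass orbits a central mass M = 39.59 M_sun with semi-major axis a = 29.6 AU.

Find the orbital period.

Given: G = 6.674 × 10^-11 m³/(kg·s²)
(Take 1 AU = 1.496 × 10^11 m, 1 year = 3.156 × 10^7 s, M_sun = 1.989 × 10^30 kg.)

Convert to SI: a = 29.6 AU = 4.42816e+12 m; M = 39.59 M_sun = 7.87445e+31 kg.
GM = G · M = 6.674e-11 · 7.87445e+31 = 5.25541e+21 m³/s².
Kepler's third law: T = 2π √(a³ / GM).
Substituting a = 4.42816e+12 m and GM = 5.25541e+21 m³/s²:
T = 2π √((4.42816e+12)³ / 5.25541e+21) s
T ≈ 8.076e+08 s = 25.59 years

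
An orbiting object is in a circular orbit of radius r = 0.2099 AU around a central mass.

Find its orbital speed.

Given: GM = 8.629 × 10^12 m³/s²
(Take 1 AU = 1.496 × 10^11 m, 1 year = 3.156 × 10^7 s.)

Convert to SI: r = 0.2099 AU = 3.1401e+10 m.
For a circular orbit, gravity supplies the centripetal force, so v = √(GM / r).
v = √(8.629e+12 / 3.1401e+10) m/s ≈ 16.58 m/s = 0.003497 AU/year.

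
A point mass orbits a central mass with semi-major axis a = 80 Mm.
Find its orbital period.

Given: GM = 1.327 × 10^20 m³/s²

Convert to SI: a = 80 Mm = 8e+07 m.
Kepler's third law: T = 2π √(a³ / GM).
Substituting a = 8e+07 m and GM = 1.327e+20 m³/s²:
T = 2π √((8e+07)³ / 1.327e+20) s
T ≈ 390.3 s = 6.505 minutes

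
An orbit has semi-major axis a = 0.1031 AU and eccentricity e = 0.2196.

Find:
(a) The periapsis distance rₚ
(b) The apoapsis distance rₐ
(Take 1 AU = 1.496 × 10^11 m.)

Convert to SI: a = 0.1031 AU = 1.54238e+10 m.
(a) rₚ = a(1 − e) = 1.54238e+10 · (1 − 0.2196) = 1.54238e+10 · 0.7804 ≈ 1.204e+10 m = 0.08046 AU.
(b) rₐ = a(1 + e) = 1.54238e+10 · (1 + 0.2196) = 1.54238e+10 · 1.2196 ≈ 1.881e+10 m = 0.1257 AU.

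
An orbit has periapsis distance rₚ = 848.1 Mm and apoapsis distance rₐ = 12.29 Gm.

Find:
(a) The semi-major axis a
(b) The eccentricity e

Convert to SI: rₚ = 848.1 Mm = 8.481e+08 m; rₐ = 12.29 Gm = 1.229e+10 m.
(a) a = (rₚ + rₐ) / 2 = (8.481e+08 + 1.229e+10) / 2 ≈ 6.569e+09 m = 6.569 Gm.
(b) e = (rₐ − rₚ) / (rₐ + rₚ) = (1.229e+10 − 8.481e+08) / (1.229e+10 + 8.481e+08) ≈ 0.8709.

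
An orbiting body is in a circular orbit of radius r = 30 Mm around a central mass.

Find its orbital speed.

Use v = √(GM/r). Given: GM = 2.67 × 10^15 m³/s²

Convert to SI: r = 30 Mm = 3e+07 m.
For a circular orbit, gravity supplies the centripetal force, so v = √(GM / r).
v = √(2.67e+15 / 3e+07) m/s ≈ 9434 m/s = 9.434 km/s.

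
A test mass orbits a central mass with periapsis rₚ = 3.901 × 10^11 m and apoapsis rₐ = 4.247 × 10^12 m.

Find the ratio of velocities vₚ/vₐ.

Conservation of angular momentum gives rₚvₚ = rₐvₐ, so vₚ/vₐ = rₐ/rₚ.
vₚ/vₐ = 4.247e+12 / 3.901e+11 ≈ 10.89.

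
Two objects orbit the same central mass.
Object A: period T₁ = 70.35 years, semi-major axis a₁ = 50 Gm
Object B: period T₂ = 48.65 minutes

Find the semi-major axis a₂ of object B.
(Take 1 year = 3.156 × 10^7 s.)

Convert to SI: T₁ = 70.35 years = 2.22025e+09 s; a₁ = 50 Gm = 5e+10 m; T₂ = 48.65 minutes = 2919 s.
Kepler's third law: (T₁/T₂)² = (a₁/a₂)³ ⇒ a₂ = a₁ · (T₂/T₁)^(2/3).
T₂/T₁ = 2919 / 2.22025e+09 = 1.31472e-06.
a₂ = 5e+10 · (1.31472e-06)^(2/3) m ≈ 6.001e+06 m = 6.001 Mm.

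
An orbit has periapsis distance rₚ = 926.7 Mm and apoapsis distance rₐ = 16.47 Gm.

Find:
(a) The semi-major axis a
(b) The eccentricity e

Convert to SI: rₚ = 926.7 Mm = 9.267e+08 m; rₐ = 16.47 Gm = 1.647e+10 m.
(a) a = (rₚ + rₐ) / 2 = (9.267e+08 + 1.647e+10) / 2 ≈ 8.698e+09 m = 8.698 Gm.
(b) e = (rₐ − rₚ) / (rₐ + rₚ) = (1.647e+10 − 9.267e+08) / (1.647e+10 + 9.267e+08) ≈ 0.8935.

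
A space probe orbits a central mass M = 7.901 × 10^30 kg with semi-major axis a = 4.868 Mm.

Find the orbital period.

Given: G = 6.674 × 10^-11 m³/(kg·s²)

Convert to SI: a = 4.868 Mm = 4.868e+06 m.
GM = G · M = 6.674e-11 · 7.901e+30 = 5.27313e+20 m³/s².
Kepler's third law: T = 2π √(a³ / GM).
Substituting a = 4.868e+06 m and GM = 5.27313e+20 m³/s²:
T = 2π √((4.868e+06)³ / 5.27313e+20) s
T ≈ 2.939 s = 2.939 seconds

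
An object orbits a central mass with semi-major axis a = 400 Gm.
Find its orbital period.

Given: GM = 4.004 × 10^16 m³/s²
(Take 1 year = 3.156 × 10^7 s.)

Convert to SI: a = 400 Gm = 4e+11 m.
Kepler's third law: T = 2π √(a³ / GM).
Substituting a = 4e+11 m and GM = 4.004e+16 m³/s²:
T = 2π √((4e+11)³ / 4.004e+16) s
T ≈ 7.944e+09 s = 251.7 years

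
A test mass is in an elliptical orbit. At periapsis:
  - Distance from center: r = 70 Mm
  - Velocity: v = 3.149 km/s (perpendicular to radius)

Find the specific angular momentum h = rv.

Convert to SI: r = 70 Mm = 7e+07 m; v = 3.149 km/s = 3149 m/s.
With v perpendicular to r, h = r · v.
h = 7e+07 · 3149 m²/s ≈ 2.204e+11 m²/s.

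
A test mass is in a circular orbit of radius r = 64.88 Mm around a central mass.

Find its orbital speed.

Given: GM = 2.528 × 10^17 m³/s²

Convert to SI: r = 64.88 Mm = 6.488e+07 m.
For a circular orbit, gravity supplies the centripetal force, so v = √(GM / r).
v = √(2.528e+17 / 6.488e+07) m/s ≈ 6.242e+04 m/s = 62.42 km/s.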